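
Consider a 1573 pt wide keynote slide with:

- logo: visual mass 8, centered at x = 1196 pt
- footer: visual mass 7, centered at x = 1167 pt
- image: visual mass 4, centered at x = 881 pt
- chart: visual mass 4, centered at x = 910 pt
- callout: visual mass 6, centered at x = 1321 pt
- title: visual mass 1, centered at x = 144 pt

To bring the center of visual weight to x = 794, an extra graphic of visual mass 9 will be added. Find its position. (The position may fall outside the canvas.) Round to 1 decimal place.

New total weight: (8 + 7 + 4 + 4 + 6 + 1) + 9 = 39.
x: target moment 39×794 = 30966; current 8·1196 + 7·1167 + 4·881 + 4·910 + 6·1321 + 1·144 = 32971; the extra graphic supplies -2005, so x = -2005/9 ≈ -222.78.

x ≈ -222.8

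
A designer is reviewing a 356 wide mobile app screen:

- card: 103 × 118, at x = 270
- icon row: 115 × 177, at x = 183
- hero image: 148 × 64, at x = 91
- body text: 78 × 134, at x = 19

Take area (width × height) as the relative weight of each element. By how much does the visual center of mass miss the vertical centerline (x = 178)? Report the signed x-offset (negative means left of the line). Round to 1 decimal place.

Taking area as weight: card 103·118 = 12154, icon row 115·177 = 20355, hero image 148·64 = 9472, body text 78·134 = 10452. Sum 52433.
x-moment: 12154·270 + 20355·183 + 9472·91 + 10452·19 = 8067085; centroid 8067085/52433 ≈ 153.86.
Offset from x = 178: 153.86 − 178 ≈ -24.14.

≈ -24.1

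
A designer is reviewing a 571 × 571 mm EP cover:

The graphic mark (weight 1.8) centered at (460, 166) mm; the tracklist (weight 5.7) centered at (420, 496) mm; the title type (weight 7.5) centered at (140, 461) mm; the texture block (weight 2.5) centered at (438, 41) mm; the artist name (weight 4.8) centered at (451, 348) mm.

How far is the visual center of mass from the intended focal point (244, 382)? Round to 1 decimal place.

Σw = 1.8 + 5.7 + 7.5 + 2.5 + 4.8 = 22.3.
x-moment: 1.8·460 + 5.7·420 + 7.5·140 + 2.5·438 + 4.8·451 = 7531.8; centroid 7531.8/22.3 ≈ 337.75.
y-moment: 1.8·166 + 5.7·496 + 7.5·461 + 2.5·41 + 4.8·348 = 8356.4; centroid 8356.4/22.3 ≈ 374.73.
Relative to (244, 382): Δ = (93.75, -7.27); |Δ| = √(93.75² + -7.27²) ≈ 94.03.

≈ 94.0 mm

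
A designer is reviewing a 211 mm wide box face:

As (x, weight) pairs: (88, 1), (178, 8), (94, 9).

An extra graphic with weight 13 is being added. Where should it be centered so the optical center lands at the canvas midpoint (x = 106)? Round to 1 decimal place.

With the extra graphic, Σw becomes 1 + 8 + 9 + 13 = 31.
x: need Σw·x = 31·106 = 3286. Existing = 1·88 + 8·178 + 9·94 = 2358. Remainder 928 / 13 ≈ 71.38.

x ≈ 71.4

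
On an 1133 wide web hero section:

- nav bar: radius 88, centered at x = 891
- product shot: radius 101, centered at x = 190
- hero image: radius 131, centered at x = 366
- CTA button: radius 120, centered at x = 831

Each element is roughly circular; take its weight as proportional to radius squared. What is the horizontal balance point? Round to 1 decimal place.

Weights ∝ r²: nav bar 88² = 7744, product shot 101² = 10201, hero image 131² = 17161, CTA button 120² = 14400; Σw = 49506.
Σw·x = 7744·891 + 10201·190 + 17161·366 + 14400·831 = 27085420, so x̄ = 27085420/49506 ≈ 547.11.

x ≈ 547.1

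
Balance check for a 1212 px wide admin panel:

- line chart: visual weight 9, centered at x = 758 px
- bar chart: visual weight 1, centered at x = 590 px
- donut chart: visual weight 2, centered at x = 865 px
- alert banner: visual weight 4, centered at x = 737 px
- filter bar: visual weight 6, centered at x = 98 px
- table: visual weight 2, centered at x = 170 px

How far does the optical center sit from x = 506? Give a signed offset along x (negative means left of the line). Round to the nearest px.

Total weight = 9 + 1 + 2 + 4 + 6 + 2 = 24.
Σw·x = 13018; x̄ = 13018/24 ≈ 542.42.
Against x = 506, that's 542.42 − 506 = 36.42.

≈ 36 px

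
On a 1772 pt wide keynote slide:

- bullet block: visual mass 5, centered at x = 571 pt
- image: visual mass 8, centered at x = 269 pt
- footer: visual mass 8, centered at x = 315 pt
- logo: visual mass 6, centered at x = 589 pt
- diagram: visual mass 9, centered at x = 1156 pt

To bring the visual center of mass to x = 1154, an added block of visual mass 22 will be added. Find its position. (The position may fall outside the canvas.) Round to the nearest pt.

x ≈ 2067

After adding the added block, total weight = 5 + 8 + 8 + 6 + 9 + 22 = 58.
x: target moment 58×1154 = 66932; current 5·571 + 8·269 + 8·315 + 6·589 + 9·1156 = 21465; the added block supplies 45467, so x = 45467/22 ≈ 2066.68.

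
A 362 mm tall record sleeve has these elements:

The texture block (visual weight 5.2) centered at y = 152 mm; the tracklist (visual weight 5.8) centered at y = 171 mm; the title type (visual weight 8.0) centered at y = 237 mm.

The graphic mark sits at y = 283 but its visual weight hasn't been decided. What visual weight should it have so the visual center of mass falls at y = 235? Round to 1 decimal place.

w ≈ 16.4

Existing Σw = 19.0 (5.2 + 5.8 + 8.0); existing moment 5.2·152 + 5.8·171 + 8.0·237 = 3678.2.
Balance at y = 235 requires (3678.2 + w·283) / (19.0 + w) = 235.
So w = (235·19.0 − 3678.2)/(283 − 235) = 786.8/48 ≈ 16.39.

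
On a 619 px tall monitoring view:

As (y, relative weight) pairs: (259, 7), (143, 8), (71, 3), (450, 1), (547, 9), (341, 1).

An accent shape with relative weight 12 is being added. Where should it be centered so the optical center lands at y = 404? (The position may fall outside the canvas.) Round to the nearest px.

y ≈ 640

After adding the accent shape, total weight = 7 + 8 + 3 + 1 + 9 + 1 + 12 = 41.
Along y: (8884 + 12·y) / 41 = 404 (existing moment 7·259 + 8·143 + 3·71 + 1·450 + 9·547 + 1·341 = 8884) ⇒ y = (16564 − 8884) / 12 ≈ 640.00.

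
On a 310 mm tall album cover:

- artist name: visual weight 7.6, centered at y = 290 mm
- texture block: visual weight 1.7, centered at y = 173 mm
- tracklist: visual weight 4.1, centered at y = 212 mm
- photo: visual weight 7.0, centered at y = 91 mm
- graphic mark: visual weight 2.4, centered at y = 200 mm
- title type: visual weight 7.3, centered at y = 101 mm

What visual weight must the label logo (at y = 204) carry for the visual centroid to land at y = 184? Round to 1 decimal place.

w ≈ 15.8

Known weights sum to 7.6 + 1.7 + 4.1 + 7.0 + 2.4 + 7.3 = 30.1; their moment is 7.6·290 + 1.7·173 + 4.1·212 + 7.0·91 + 2.4·200 + 7.3·101 = 5221.6.
For the centroid to hit 184: (5221.6 + w·204) / (30.1 + w) = 184.
Solving: w = (184·30.1 − 5221.6) / (204 − 184) = 316.8 / 20 ≈ 15.84.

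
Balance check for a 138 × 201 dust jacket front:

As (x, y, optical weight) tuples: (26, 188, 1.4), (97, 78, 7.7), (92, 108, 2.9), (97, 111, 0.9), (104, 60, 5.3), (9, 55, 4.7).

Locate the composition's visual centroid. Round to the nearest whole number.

(76, 81)

Weights sum to 1.4 + 7.7 + 2.9 + 0.9 + 5.3 + 4.7 = 22.9.
x: moment 1730.9 / weight 22.9 ≈ 75.59
Σw·y = 1853.4; ȳ = 1853.4/22.9 ≈ 80.93.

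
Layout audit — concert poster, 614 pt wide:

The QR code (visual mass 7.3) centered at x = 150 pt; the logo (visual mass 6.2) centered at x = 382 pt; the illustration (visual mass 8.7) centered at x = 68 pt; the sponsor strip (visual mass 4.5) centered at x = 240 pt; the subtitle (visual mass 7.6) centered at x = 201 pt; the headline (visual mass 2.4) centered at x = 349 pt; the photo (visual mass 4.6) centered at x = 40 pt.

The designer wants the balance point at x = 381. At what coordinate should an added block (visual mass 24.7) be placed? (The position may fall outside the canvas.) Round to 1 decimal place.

After adding the added block, total weight = 7.3 + 6.2 + 8.7 + 4.5 + 7.6 + 2.4 + 4.6 + 24.7 = 66.0.
x: target moment 66.0×381 = 25146.0; current 7.3·150 + 6.2·382 + 8.7·68 + 4.5·240 + 7.6·201 + 2.4·349 + 4.6·40 = 7684.2; the added block supplies 17461.8, so x = 17461.8/24.7 ≈ 706.96.

x ≈ 707.0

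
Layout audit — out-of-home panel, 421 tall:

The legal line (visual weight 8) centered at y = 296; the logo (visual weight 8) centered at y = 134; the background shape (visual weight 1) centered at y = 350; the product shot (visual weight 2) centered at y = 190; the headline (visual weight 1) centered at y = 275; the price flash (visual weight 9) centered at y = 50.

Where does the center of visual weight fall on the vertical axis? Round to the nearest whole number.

Weights sum to 8 + 8 + 1 + 2 + 1 + 9 = 29.
Σw·y = 4895; ȳ = 4895/29 ≈ 168.79.

y ≈ 169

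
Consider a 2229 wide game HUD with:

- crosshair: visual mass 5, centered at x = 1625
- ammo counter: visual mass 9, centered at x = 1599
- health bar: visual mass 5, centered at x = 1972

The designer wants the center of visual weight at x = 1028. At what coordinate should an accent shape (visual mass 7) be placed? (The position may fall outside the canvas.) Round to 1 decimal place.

x ≈ -806.9

With the accent shape, Σw becomes 5 + 9 + 5 + 7 = 26.
Along x: (32376 + 7·x) / 26 = 1028 (existing moment 5·1625 + 9·1599 + 5·1972 = 32376) ⇒ x = (26728 − 32376) / 7 ≈ -806.86.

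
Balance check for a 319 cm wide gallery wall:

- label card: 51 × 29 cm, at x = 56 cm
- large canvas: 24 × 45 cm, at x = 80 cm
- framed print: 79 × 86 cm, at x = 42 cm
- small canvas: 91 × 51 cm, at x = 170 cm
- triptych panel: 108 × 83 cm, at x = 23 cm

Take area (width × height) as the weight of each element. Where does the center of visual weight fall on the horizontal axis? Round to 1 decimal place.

x ≈ 63.1

Areas: label card 51·29 = 1479, large canvas 24·45 = 1080, framed print 79·86 = 6794, small canvas 91·51 = 4641, triptych panel 108·83 = 8964. Total weight = 22958.
x: (1479·56 + 1080·80 + 6794·42 + 4641·170 + 8964·23) / 22958 = 1449714 / 22958 ≈ 63.15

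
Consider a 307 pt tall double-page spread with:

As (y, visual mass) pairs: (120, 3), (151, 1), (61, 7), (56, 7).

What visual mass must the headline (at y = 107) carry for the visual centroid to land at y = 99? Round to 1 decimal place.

Known weights sum to 3 + 1 + 7 + 7 = 18; their moment is 3·120 + 1·151 + 7·61 + 7·56 = 1330.
Set Σw·y/Σw = 99: (1330 + 107w) = 99·(18 + w).
So w = (99·18 − 1330)/(107 − 99) = 452/8 ≈ 56.50.

w ≈ 56.5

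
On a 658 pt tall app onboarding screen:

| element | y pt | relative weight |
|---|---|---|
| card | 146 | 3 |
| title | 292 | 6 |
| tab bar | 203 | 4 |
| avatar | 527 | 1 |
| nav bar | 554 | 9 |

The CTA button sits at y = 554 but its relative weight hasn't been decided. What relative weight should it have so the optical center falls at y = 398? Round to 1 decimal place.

Known weights sum to 3 + 6 + 4 + 1 + 9 = 23; their moment is 3·146 + 6·292 + 4·203 + 1·527 + 9·554 = 8515.
Balance at y = 398 requires (8515 + w·554) / (23 + w) = 398.
Solving: w = (398·23 − 8515) / (554 − 398) = 639 / 156 ≈ 4.10.

w ≈ 4.1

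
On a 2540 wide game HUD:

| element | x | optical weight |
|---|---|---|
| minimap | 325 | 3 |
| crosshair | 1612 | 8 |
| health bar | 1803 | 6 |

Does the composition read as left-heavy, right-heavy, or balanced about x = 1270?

Σw = 3 + 8 + 6 = 17.
x-moment: 3·325 + 8·1612 + 6·1803 = 24689; centroid 24689/17 ≈ 1452.29.
1452.3 lies right of the midline 1270, so the layout is right-heavy.

right-heavy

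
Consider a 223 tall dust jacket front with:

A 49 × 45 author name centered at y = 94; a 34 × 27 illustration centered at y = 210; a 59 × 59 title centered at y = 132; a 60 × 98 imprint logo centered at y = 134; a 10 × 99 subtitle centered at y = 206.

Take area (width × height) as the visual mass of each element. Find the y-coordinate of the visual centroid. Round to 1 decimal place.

y ≈ 137.4

Areas: author name 49·45 = 2205, illustration 34·27 = 918, title 59·59 = 3481, imprint logo 60·98 = 5880, subtitle 10·99 = 990. Total weight = 13474.
y-moment: 2205·94 + 918·210 + 3481·132 + 5880·134 + 990·206 = 1851402; centroid 1851402/13474 ≈ 137.41.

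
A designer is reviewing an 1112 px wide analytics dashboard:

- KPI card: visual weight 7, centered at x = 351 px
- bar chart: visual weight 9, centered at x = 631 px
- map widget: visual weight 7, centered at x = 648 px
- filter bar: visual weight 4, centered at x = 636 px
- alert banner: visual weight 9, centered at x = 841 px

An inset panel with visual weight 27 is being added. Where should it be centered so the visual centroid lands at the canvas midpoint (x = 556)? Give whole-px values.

x ≈ 453

After adding the inset panel, total weight = 7 + 9 + 7 + 4 + 9 + 27 = 63.
Along x: (22785 + 27·x) / 63 = 556 (existing moment 7·351 + 9·631 + 7·648 + 4·636 + 9·841 = 22785) ⇒ x = (35028 − 22785) / 27 ≈ 453.44.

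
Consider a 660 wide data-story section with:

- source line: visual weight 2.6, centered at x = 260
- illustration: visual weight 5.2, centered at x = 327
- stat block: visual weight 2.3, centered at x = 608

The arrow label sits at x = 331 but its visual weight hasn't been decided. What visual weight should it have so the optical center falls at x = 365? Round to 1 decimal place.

Known weights sum to 2.6 + 5.2 + 2.3 = 10.1; their moment is 2.6·260 + 5.2·327 + 2.3·608 = 3774.8.
Set Σw·x/Σw = 365: (3774.8 + 331w) = 365·(10.1 + w).
Solving: w = (365·10.1 − 3774.8) / (331 − 365) = -88.3 / -34 ≈ 2.60.

w ≈ 2.6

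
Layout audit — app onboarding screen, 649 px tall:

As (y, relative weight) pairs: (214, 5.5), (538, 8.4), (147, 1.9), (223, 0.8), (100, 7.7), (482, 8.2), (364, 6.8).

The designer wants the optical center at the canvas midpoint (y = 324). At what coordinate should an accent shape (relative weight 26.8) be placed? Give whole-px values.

With the accent shape, Σw becomes 5.5 + 8.4 + 1.9 + 0.8 + 7.7 + 8.2 + 6.8 + 26.8 = 66.1.
y: need Σw·y = 66.1·324 = 21416.4. Existing = 5.5·214 + 8.4·538 + 1.9·147 + 0.8·223 + 7.7·100 + 8.2·482 + 6.8·364 = 13351.5. Remainder 8064.9 / 26.8 ≈ 300.93.

y ≈ 301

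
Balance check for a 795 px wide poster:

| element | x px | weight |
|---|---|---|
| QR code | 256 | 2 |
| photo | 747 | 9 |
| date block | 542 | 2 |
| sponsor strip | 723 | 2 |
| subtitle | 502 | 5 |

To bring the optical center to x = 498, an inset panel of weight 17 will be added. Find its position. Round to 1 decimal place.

x ≈ 361.8

After adding the inset panel, total weight = 2 + 9 + 2 + 2 + 5 + 17 = 37.
x: need Σw·x = 37·498 = 18426. Existing = 2·256 + 9·747 + 2·542 + 2·723 + 5·502 = 12275. Remainder 6151 / 17 ≈ 361.82.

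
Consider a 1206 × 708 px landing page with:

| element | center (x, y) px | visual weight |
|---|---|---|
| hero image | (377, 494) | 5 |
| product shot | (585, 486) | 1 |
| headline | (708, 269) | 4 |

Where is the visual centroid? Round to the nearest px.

(530, 403)

Weights sum to 5 + 1 + 4 = 10.
Σw·x = 5·377 + 1·585 + 4·708 = 5302, so x̄ = 5302/10 ≈ 530.20.
Σw·y = 5·494 + 1·486 + 4·269 = 4032, so ȳ = 4032/10 ≈ 403.20.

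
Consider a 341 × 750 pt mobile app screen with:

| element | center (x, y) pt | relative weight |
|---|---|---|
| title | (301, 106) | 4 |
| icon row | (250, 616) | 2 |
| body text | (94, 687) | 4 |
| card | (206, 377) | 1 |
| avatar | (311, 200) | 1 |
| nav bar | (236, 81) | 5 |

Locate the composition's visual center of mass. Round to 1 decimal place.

(222.2, 316.8)

Total weight = 4 + 2 + 4 + 1 + 1 + 5 = 17.
Σw·x = 3777; x̄ = 3777/17 ≈ 222.18.
y: moment 5386 / weight 17 ≈ 316.82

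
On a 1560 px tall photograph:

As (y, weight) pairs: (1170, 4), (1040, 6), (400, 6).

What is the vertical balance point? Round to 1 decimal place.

Total weight = 4 + 6 + 6 = 16.
y: (4·1170 + 6·1040 + 6·400) / 16 = 13320 / 16 ≈ 832.50

y ≈ 832.5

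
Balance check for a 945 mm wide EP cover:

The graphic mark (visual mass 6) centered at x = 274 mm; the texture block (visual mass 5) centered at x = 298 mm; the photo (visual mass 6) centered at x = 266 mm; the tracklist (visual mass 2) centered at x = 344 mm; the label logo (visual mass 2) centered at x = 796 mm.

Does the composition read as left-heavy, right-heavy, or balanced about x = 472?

left-heavy

Total weight = 6 + 5 + 6 + 2 + 2 = 21.
Σw·x = 6·274 + 5·298 + 6·266 + 2·344 + 2·796 = 7010, so x̄ = 7010/21 ≈ 333.81.
333.8 vs midline 472 → left-heavy.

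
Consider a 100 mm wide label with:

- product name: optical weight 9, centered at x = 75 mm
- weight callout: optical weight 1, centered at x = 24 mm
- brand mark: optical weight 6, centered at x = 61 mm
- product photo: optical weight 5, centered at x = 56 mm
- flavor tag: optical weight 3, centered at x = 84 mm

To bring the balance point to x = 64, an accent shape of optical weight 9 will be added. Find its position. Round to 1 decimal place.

x ≈ 57.2

After adding the accent shape, total weight = 9 + 1 + 6 + 5 + 3 + 9 = 33.
x: need Σw·x = 33·64 = 2112. Existing = 9·75 + 1·24 + 6·61 + 5·56 + 3·84 = 1597. Remainder 515 / 9 ≈ 57.22.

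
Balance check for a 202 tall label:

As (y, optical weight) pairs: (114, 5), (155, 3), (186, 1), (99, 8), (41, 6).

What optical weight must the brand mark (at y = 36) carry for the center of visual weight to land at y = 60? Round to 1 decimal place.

w ≈ 36.6

Known weights sum to 5 + 3 + 1 + 8 + 6 = 23; their moment is 5·114 + 3·155 + 1·186 + 8·99 + 6·41 = 2259.
Balance at y = 60 requires (2259 + w·36) / (23 + w) = 60.
Solving: w = (60·23 − 2259) / (36 − 60) = -879 / -24 ≈ 36.62.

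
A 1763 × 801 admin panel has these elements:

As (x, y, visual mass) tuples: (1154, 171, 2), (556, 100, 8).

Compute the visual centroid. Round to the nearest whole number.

Total weight = 2 + 8 = 10.
x: (2·1154 + 8·556) / 10 = 6756 / 10 ≈ 675.60
y: (2·171 + 8·100) / 10 = 1142 / 10 ≈ 114.20

(676, 114)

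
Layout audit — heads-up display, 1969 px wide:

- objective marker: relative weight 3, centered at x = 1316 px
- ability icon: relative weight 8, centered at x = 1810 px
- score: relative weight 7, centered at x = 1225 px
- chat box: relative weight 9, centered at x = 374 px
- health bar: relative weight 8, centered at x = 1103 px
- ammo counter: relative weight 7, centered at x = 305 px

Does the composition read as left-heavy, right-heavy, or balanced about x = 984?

balanced

Σw = 3 + 8 + 7 + 9 + 8 + 7 = 42.
x: (3·1316 + 8·1810 + 7·1225 + 9·374 + 8·1103 + 7·305) / 42 = 41328 / 42 ≈ 984.00
That equals the midline 984 — balanced.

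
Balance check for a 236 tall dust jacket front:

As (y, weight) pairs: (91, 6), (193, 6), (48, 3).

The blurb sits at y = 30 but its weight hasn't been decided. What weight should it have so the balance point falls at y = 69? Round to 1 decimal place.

w ≈ 20.8

Known weights sum to 6 + 6 + 3 = 15; their moment is 6·91 + 6·193 + 3·48 = 1848.
Balance at y = 69 requires (1848 + w·30) / (15 + w) = 69.
So w = (69·15 − 1848)/(30 − 69) = -813/-39 ≈ 20.85.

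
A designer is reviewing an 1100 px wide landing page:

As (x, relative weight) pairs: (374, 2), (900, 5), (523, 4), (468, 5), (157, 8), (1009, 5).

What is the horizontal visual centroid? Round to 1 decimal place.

x ≈ 551.1

Σw = 2 + 5 + 4 + 5 + 8 + 5 = 29.
x: moment 15981 / weight 29 ≈ 551.07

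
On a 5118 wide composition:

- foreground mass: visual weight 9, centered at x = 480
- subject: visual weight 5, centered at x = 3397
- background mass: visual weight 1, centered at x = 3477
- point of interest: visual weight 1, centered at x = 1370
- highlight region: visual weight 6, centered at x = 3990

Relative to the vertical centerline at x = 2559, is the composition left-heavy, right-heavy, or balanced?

Total weight = 9 + 5 + 1 + 1 + 6 = 22.
x: (9·480 + 5·3397 + 1·3477 + 1·1370 + 6·3990) / 22 = 50092 / 22 ≈ 2276.91
2276.9 lies left of the midline 2559, so the layout is left-heavy.

left-heavy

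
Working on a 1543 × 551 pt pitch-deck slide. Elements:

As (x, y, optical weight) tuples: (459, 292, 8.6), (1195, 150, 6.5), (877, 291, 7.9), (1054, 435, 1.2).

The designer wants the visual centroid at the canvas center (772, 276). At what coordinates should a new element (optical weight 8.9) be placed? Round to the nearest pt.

(634, 318)

New total weight: (8.6 + 6.5 + 7.9 + 1.2) + 8.9 = 33.1.
Along x: (19908.0 + 8.9·x) / 33.1 = 772 (existing moment 8.6·459 + 6.5·1195 + 7.9·877 + 1.2·1054 = 19908.0) ⇒ x = (25553.2 − 19908.0) / 8.9 ≈ 634.29.
Along y: (6307.1 + 8.9·y) / 33.1 = 276 (existing moment 8.6·292 + 6.5·150 + 7.9·291 + 1.2·435 = 6307.1) ⇒ y = (9135.6 − 6307.1) / 8.9 ≈ 317.81.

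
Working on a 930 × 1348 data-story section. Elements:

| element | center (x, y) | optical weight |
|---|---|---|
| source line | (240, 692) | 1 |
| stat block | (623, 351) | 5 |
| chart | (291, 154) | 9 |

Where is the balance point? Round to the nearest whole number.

Σw = 1 + 5 + 9 = 15.
x-moment: 1·240 + 5·623 + 9·291 = 5974; centroid 5974/15 ≈ 398.27.
y-moment: 1·692 + 5·351 + 9·154 = 3833; centroid 3833/15 ≈ 255.53.

(398, 256)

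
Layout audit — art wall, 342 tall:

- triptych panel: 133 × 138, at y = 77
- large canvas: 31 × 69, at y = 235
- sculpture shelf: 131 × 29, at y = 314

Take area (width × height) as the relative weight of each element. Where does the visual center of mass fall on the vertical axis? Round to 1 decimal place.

y ≈ 128.0

Taking area as weight: triptych panel 133·138 = 18354, large canvas 31·69 = 2139, sculpture shelf 131·29 = 3799. Sum 24292.
Σw·y = 18354·77 + 2139·235 + 3799·314 = 3108809, so ȳ = 3108809/24292 ≈ 127.98.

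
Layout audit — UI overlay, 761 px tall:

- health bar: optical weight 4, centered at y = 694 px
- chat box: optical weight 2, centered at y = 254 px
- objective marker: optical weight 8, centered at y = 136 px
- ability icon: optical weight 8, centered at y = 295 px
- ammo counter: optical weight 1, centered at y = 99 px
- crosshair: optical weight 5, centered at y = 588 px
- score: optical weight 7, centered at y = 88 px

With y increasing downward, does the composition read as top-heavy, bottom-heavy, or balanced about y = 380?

top-heavy

Σw = 4 + 2 + 8 + 8 + 1 + 5 + 7 = 35.
y: moment 10387 / weight 35 ≈ 296.77
296.8 lies above (smaller y than) the midline 380, so the layout is top-heavy.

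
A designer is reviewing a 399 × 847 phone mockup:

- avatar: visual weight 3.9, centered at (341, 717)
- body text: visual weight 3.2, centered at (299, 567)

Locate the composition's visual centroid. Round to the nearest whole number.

Total weight = 3.9 + 3.2 = 7.1.
x-moment: 3.9·341 + 3.2·299 = 2286.7; centroid 2286.7/7.1 ≈ 322.07.
y-moment: 3.9·717 + 3.2·567 = 4610.7; centroid 4610.7/7.1 ≈ 649.39.

(322, 649)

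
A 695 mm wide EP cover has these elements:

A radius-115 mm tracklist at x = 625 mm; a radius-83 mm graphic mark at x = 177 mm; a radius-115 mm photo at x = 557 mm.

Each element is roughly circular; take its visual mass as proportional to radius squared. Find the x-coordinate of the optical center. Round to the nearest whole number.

Weights ∝ r²: tracklist 115² = 13225, graphic mark 83² = 6889, photo 115² = 13225; Σw = 33339.
x: (13225·625 + 6889·177 + 13225·557) / 33339 = 16851303 / 33339 ≈ 505.45

x ≈ 505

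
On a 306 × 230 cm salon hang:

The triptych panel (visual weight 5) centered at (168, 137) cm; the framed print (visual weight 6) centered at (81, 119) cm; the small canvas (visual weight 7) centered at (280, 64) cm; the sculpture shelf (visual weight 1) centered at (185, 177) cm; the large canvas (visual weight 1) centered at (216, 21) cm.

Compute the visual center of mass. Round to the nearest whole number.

(184, 102)

Σw = 5 + 6 + 7 + 1 + 1 = 20.
Σw·x = 5·168 + 6·81 + 7·280 + 1·185 + 1·216 = 3687, so x̄ = 3687/20 ≈ 184.35.
Σw·y = 5·137 + 6·119 + 7·64 + 1·177 + 1·21 = 2045, so ȳ = 2045/20 ≈ 102.25.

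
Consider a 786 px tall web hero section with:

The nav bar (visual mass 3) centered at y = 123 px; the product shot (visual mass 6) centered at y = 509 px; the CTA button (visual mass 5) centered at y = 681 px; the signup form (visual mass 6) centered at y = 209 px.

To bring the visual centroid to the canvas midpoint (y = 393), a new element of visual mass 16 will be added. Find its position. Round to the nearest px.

y ≈ 379

With the new element, Σw becomes 3 + 6 + 5 + 6 + 16 = 36.
y: target moment 36×393 = 14148; current 3·123 + 6·509 + 5·681 + 6·209 = 8082; the new element supplies 6066, so y = 6066/16 ≈ 379.12.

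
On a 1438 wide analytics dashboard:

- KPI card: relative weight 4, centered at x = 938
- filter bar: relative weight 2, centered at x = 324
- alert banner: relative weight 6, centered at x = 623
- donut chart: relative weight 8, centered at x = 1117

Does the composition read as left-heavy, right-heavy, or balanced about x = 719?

Weights sum to 4 + 2 + 6 + 8 = 20.
x-moment: 4·938 + 2·324 + 6·623 + 8·1117 = 17074; centroid 17074/20 ≈ 853.70.
Since 853.7 is right of 719, the composition reads right-heavy.

right-heavy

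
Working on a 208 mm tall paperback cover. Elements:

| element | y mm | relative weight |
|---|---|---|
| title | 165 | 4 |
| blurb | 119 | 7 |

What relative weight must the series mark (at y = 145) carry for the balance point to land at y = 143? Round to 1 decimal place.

w ≈ 40.0

Existing Σw = 11 (4 + 7); existing moment 4·165 + 7·119 = 1493.
Balance at y = 143 requires (1493 + w·145) / (11 + w) = 143.
Solving: w = (143·11 − 1493) / (145 − 143) = 80 / 2 ≈ 40.00.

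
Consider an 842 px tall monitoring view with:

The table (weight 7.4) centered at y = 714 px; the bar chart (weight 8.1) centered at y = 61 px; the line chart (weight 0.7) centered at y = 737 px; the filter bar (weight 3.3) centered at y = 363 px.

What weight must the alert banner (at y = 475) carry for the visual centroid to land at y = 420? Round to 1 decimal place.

w ≈ 12.7

Existing Σw = 19.5 (7.4 + 8.1 + 0.7 + 3.3); existing moment 7.4·714 + 8.1·61 + 0.7·737 + 3.3·363 = 7491.5.
For the centroid to hit 420: (7491.5 + w·475) / (19.5 + w) = 420.
Solving: w = (420·19.5 − 7491.5) / (475 − 420) = 698.5 / 55 ≈ 12.70.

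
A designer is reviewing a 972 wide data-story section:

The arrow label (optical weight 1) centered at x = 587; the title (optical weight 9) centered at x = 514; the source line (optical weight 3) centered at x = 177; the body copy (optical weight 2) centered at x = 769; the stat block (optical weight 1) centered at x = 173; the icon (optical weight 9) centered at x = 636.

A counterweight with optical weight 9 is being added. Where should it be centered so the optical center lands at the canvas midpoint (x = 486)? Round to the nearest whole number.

x ≈ 372

After adding the counterweight, total weight = 1 + 9 + 3 + 2 + 1 + 9 + 9 = 34.
Along x: (13179 + 9·x) / 34 = 486 (existing moment 1·587 + 9·514 + 3·177 + 2·769 + 1·173 + 9·636 = 13179) ⇒ x = (16524 − 13179) / 9 ≈ 371.67.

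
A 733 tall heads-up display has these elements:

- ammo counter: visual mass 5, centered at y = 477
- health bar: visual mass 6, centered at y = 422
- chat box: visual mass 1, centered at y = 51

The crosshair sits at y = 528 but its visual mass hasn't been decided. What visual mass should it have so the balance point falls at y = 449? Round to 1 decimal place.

Fixed elements: Σw = 5 + 6 + 1 = 12, Σw·y = 5·477 + 6·422 + 1·51 = 4968.
For the centroid to hit 449: (4968 + w·528) / (12 + w) = 449.
Solving: w = (449·12 − 4968) / (528 − 449) = 420 / 79 ≈ 5.32.

w ≈ 5.3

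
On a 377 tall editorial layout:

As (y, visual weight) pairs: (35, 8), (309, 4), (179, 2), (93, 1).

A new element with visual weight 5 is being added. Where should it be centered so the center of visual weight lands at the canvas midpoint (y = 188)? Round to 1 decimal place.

y ≈ 358.6

After adding the new element, total weight = 8 + 4 + 2 + 1 + 5 = 20.
y: target moment 20×188 = 3760; current 8·35 + 4·309 + 2·179 + 1·93 = 1967; the new element supplies 1793, so y = 1793/5 ≈ 358.60.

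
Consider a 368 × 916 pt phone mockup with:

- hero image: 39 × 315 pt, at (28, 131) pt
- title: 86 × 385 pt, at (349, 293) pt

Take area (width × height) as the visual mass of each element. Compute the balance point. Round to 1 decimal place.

(262.1, 249.2)

Taking area as weight: hero image 39·315 = 12285, title 86·385 = 33110. Sum 45395.
x: (12285·28 + 33110·349) / 45395 = 11899370 / 45395 ≈ 262.13
y: (12285·131 + 33110·293) / 45395 = 11310565 / 45395 ≈ 249.16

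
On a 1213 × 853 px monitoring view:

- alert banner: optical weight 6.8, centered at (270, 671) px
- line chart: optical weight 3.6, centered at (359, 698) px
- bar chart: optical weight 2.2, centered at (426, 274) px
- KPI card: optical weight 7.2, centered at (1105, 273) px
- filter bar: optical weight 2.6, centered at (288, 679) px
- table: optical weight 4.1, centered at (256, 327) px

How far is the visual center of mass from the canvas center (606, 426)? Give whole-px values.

Total weight = 6.8 + 3.6 + 2.2 + 7.2 + 2.6 + 4.1 = 26.5.
Σw·x = 6.8·270 + 3.6·359 + 2.2·426 + 7.2·1105 + 2.6·288 + 4.1·256 = 13820.0, so x̄ = 13820.0/26.5 ≈ 521.51.
Σw·y = 6.8·671 + 3.6·698 + 2.2·274 + 7.2·273 + 2.6·679 + 4.1·327 = 12750.1, so ȳ = 12750.1/26.5 ≈ 481.14.
Relative to (606, 426): Δ = (-84.49, 55.14); |Δ| = √(-84.49² + 55.14²) ≈ 100.89.

≈ 101 px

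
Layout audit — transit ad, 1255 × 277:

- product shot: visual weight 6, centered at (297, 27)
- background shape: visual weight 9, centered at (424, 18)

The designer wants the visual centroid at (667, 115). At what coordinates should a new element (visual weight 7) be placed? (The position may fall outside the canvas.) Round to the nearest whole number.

(1297, 315)

New total weight: (6 + 9) + 7 = 22.
Along x: (5598 + 7·x) / 22 = 667 (existing moment 6·297 + 9·424 = 5598) ⇒ x = (14674 − 5598) / 7 ≈ 1296.57.
Along y: (324 + 7·y) / 22 = 115 (existing moment 6·27 + 9·18 = 324) ⇒ y = (2530 − 324) / 7 ≈ 315.14.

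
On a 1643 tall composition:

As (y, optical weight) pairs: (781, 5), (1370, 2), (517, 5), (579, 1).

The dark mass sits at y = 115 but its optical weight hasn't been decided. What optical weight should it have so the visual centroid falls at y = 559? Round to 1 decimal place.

w ≈ 5.7

Fixed elements: Σw = 5 + 2 + 5 + 1 = 13, Σw·y = 5·781 + 2·1370 + 5·517 + 1·579 = 9809.
For the centroid to hit 559: (9809 + w·115) / (13 + w) = 559.
Rearranging, w·(115 − 559) = 559·13 − 9809 = -2542, so w ≈ -2542/-444 = 5.73.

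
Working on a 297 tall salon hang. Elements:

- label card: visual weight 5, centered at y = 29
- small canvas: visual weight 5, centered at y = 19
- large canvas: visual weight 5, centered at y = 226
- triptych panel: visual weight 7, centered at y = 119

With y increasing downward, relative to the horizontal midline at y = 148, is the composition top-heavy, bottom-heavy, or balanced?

top-heavy

Σw = 5 + 5 + 5 + 7 = 22.
y: (5·29 + 5·19 + 5·226 + 7·119) / 22 = 2203 / 22 ≈ 100.14
100.1 vs midline 148 → top-heavy.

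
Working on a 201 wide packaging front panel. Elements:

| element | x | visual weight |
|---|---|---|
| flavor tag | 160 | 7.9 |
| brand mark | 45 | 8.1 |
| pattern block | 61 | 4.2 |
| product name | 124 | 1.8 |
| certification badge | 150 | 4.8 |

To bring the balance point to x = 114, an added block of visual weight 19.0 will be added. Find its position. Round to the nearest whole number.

x ≈ 126

New total weight: (7.9 + 8.1 + 4.2 + 1.8 + 4.8) + 19.0 = 45.8.
x: need Σw·x = 45.8·114 = 5221.2. Existing = 7.9·160 + 8.1·45 + 4.2·61 + 1.8·124 + 4.8·150 = 2827.9. Remainder 2393.3 / 19.0 ≈ 125.96.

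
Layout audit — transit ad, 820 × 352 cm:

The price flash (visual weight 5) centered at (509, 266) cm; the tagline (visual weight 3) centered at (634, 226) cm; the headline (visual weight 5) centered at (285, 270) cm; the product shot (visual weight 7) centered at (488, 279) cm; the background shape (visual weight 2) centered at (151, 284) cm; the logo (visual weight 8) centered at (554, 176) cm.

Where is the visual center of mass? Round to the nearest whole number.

(467, 243)

Weights sum to 5 + 3 + 5 + 7 + 2 + 8 = 30.
Σw·x = 14022; x̄ = 14022/30 ≈ 467.40.
y: moment 7287 / weight 30 ≈ 242.90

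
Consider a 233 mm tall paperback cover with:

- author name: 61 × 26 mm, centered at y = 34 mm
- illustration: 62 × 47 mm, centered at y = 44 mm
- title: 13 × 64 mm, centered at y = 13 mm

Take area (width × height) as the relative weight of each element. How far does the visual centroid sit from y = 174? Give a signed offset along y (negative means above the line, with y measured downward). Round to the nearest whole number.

≈ -138 mm

Areas: author name 61·26 = 1586, illustration 62·47 = 2914, title 13·64 = 832. Total weight = 5332.
y: (1586·34 + 2914·44 + 832·13) / 5332 = 192956 / 5332 ≈ 36.19
Difference: 36.19 − 174 ≈ -137.81.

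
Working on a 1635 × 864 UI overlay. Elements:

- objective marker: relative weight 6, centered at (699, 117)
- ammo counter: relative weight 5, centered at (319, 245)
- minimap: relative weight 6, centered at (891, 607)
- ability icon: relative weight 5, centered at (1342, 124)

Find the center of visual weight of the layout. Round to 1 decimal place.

(811.1, 281.3)

Weights sum to 6 + 5 + 6 + 5 = 22.
x: (6·699 + 5·319 + 6·891 + 5·1342) / 22 = 17845 / 22 ≈ 811.14
y: (6·117 + 5·245 + 6·607 + 5·124) / 22 = 6189 / 22 ≈ 281.32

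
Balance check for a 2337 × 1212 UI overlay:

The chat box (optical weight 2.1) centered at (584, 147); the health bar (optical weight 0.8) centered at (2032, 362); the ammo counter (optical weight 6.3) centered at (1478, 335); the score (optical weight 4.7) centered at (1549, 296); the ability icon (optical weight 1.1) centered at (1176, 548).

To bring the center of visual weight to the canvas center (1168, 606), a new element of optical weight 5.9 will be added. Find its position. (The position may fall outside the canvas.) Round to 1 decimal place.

After adding the new element, total weight = 2.1 + 0.8 + 6.3 + 4.7 + 1.1 + 5.9 = 20.9.
Along x: (20737.3 + 5.9·x) / 20.9 = 1168 (existing moment 2.1·584 + 0.8·2032 + 6.3·1478 + 4.7·1549 + 1.1·1176 = 20737.3) ⇒ x = (24411.2 − 20737.3) / 5.9 ≈ 622.69.
Along y: (4702.8 + 5.9·y) / 20.9 = 606 (existing moment 2.1·147 + 0.8·362 + 6.3·335 + 4.7·296 + 1.1·548 = 4702.8) ⇒ y = (12665.4 − 4702.8) / 5.9 ≈ 1349.59.

(622.7, 1349.6)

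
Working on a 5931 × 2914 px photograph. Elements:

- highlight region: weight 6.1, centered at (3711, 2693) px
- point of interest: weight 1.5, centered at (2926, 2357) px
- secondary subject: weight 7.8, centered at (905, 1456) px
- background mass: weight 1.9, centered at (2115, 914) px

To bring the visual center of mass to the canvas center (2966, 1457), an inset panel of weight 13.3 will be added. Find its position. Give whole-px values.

After adding the inset panel, total weight = 6.1 + 1.5 + 7.8 + 1.9 + 13.3 = 30.6.
x: target moment 30.6×2966 = 90759.6; current 6.1·3711 + 1.5·2926 + 7.8·905 + 1.9·2115 = 38103.6; the inset panel supplies 52656.0, so x = 52656.0/13.3 ≈ 3959.10.
y: target moment 30.6×1457 = 44584.2; current 6.1·2693 + 1.5·2357 + 7.8·1456 + 1.9·914 = 33056.2; the inset panel supplies 11528.0, so y = 11528.0/13.3 ≈ 866.77.

(3959, 867)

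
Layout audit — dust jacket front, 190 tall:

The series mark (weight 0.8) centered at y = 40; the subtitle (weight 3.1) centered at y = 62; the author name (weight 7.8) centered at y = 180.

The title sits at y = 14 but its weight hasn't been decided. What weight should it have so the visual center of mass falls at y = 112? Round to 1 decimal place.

w ≈ 3.2

Fixed elements: Σw = 0.8 + 3.1 + 7.8 = 11.7, Σw·y = 0.8·40 + 3.1·62 + 7.8·180 = 1628.2.
For the centroid to hit 112: (1628.2 + w·14) / (11.7 + w) = 112.
So w = (112·11.7 − 1628.2)/(14 − 112) = -317.8/-98 ≈ 3.24.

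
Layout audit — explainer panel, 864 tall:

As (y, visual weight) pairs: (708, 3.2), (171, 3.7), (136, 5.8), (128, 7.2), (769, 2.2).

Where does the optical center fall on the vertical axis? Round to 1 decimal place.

Total weight = 3.2 + 3.7 + 5.8 + 7.2 + 2.2 = 22.1.
y-moment: 3.2·708 + 3.7·171 + 5.8·136 + 7.2·128 + 2.2·769 = 6300.5; centroid 6300.5/22.1 ≈ 285.09.

y ≈ 285.1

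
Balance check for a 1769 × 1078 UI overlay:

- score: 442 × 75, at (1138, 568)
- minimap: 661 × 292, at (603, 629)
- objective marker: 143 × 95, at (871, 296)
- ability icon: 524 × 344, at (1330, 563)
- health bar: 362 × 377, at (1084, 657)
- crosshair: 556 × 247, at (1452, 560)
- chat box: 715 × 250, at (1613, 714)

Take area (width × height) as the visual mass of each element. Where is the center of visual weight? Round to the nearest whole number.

Areas: score 442·75 = 33150, minimap 661·292 = 193012, objective marker 143·95 = 13585, ability icon 524·344 = 180256, health bar 362·377 = 136474, crosshair 556·247 = 137332, chat box 715·250 = 178750. Total weight = 872559.
x: moment 1041351581 / weight 872559 ≈ 1193.45
y: moment 539935874 / weight 872559 ≈ 618.80

(1193, 619)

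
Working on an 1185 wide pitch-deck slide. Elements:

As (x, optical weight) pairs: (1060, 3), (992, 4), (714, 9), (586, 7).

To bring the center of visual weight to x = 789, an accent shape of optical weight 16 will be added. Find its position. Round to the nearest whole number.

With the accent shape, Σw becomes 3 + 4 + 9 + 7 + 16 = 39.
x: target moment 39×789 = 30771; current 3·1060 + 4·992 + 9·714 + 7·586 = 17676; the accent shape supplies 13095, so x = 13095/16 ≈ 818.44.

x ≈ 818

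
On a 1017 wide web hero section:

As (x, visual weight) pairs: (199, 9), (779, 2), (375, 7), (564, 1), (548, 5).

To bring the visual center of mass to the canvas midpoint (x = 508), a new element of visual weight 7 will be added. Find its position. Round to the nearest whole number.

After adding the new element, total weight = 9 + 2 + 7 + 1 + 5 + 7 = 31.
x: need Σw·x = 31·508 = 15748. Existing = 9·199 + 2·779 + 7·375 + 1·564 + 5·548 = 9278. Remainder 6470 / 7 ≈ 924.29.

x ≈ 924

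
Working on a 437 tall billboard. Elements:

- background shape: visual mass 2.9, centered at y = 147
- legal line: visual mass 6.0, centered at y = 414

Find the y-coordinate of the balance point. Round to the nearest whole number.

Σw = 2.9 + 6.0 = 8.9.
Σw·y = 2.9·147 + 6.0·414 = 2910.3, so ȳ = 2910.3/8.9 ≈ 327.00.

y ≈ 327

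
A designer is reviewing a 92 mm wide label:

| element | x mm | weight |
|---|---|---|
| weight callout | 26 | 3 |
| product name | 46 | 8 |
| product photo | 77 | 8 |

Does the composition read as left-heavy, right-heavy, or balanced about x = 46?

Total weight = 3 + 8 + 8 = 19.
x-moment: 3·26 + 8·46 + 8·77 = 1062; centroid 1062/19 ≈ 55.89.
55.9 lies right of the midline 46, so the layout is right-heavy.

right-heavy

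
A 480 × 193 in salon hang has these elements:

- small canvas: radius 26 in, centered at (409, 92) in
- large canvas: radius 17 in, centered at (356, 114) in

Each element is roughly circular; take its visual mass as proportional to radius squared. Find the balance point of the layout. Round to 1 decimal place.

(393.1, 98.6)

Weights ∝ r²: small canvas 26² = 676, large canvas 17² = 289; Σw = 965.
x-moment: 676·409 + 289·356 = 379368; centroid 379368/965 ≈ 393.13.
y-moment: 676·92 + 289·114 = 95138; centroid 95138/965 ≈ 98.59.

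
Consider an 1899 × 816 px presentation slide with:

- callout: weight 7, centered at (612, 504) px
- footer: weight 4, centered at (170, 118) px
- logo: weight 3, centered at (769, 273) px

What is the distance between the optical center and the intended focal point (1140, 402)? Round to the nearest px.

Weights sum to 7 + 4 + 3 = 14.
x: (7·612 + 4·170 + 3·769) / 14 = 7271 / 14 ≈ 519.36
y: (7·504 + 4·118 + 3·273) / 14 = 4819 / 14 ≈ 344.21
Relative to (1140, 402): Δ = (-620.64, -57.79); |Δ| = √(-620.64² + -57.79²) ≈ 623.33.

≈ 623 px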